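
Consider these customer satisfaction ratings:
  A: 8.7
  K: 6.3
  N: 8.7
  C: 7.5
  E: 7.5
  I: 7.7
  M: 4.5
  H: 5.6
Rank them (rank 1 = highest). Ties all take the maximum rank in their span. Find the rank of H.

7

Sorted (descending): 8.7, 8.7, 7.7, 7.5, 7.5, 6.3, 5.6, 4.5
The 2 values of 8.7 occupy positions 1–2 → each gets rank 2.
The 2 values of 7.5 occupy positions 4–5 → each gets rank 5.
H has value 5.6 → rank 7.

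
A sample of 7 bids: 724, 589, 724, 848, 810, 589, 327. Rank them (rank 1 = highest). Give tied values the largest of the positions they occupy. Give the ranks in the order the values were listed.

4, 6, 4, 1, 2, 6, 7

Sorted (descending): 848, 810, 724, 724, 589, 589, 327
The 2 values of 724 occupy positions 3–4 → each gets rank 4.
The 2 values of 589 occupy positions 5–6 → each gets rank 6.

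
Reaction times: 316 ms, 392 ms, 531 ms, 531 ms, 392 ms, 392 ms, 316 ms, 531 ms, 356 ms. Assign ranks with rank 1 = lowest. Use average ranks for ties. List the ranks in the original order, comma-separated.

Sorted (ascending): 316, 316, 356, 392, 392, 392, 531, 531, 531
The 2 values of 316 occupy positions 1–2 → average rank (1+2)/2 = 1.5.
The 3 values of 392 occupy positions 4–6 → average rank 5.
The 3 values of 531 occupy positions 7–9 → average rank 8.

1.5, 5, 8, 8, 5, 5, 1.5, 8, 3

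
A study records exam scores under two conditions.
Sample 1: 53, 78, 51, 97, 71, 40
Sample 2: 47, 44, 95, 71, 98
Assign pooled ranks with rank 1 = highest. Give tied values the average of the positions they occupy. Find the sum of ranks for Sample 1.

37.5

Sorted (descending): 98, 97, 95, 78, 71, 71, 53, 51, 47, 44, 40
The 2 values of 71 occupy positions 5–6 → average rank (5+6)/2 = 5.5.
Sample 1 values → pooled ranks: 53→7, 78→4, 51→8, 97→2, 71→5.5, 40→11
Rank sum = 7 + 4 + 8 + 2 + 5.5 + 11 = 37.5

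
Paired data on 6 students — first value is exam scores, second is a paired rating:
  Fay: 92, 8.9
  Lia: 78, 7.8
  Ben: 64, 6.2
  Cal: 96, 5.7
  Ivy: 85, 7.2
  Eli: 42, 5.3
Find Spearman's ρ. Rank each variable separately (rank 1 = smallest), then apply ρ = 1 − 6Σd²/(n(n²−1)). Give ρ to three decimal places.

Ranks of variable 1: 5, 3, 2, 6, 4, 1
Ranks of variable 2: 6, 5, 3, 2, 4, 1
d = r₁ − r₂: -1, -2, -1, 4, 0, 0
d²: 1, 4, 1, 16, 0, 0; Σd² = 22
ρ = 1 − 6·22/(6·35) = 1 − 132/210 = 0.371

0.371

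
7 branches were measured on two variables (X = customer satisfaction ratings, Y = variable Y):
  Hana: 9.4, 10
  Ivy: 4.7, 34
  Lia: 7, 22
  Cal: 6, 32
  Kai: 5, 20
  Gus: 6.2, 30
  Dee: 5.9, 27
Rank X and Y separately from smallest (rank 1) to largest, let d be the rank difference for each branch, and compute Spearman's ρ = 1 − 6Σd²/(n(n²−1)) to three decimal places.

Ranks of variable 1: 7, 1, 6, 4, 2, 5, 3
Ranks of variable 2: 1, 7, 3, 6, 2, 5, 4
d = r₁ − r₂: 6, -6, 3, -2, 0, 0, -1
d²: 36, 36, 9, 4, 0, 0, 1; Σd² = 86
ρ = 1 − 6·86/(7·48) = 1 − 516/336 = -0.536

-0.536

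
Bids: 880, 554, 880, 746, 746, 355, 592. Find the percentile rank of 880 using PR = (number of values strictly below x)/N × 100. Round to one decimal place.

71.4

N = 7.
Strictly below 880: 5. Equal to 880: 2.
PR = 5/7 × 100 = 71.4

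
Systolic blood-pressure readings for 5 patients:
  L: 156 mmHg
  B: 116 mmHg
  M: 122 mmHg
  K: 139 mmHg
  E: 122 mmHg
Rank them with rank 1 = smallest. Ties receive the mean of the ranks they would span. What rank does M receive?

2.5

Sorted (ascending): 116, 122, 122, 139, 156
The 2 values of 122 occupy positions 2–3 → average rank (2+3)/2 = 2.5.
M has value 122 mmHg → rank 2.5.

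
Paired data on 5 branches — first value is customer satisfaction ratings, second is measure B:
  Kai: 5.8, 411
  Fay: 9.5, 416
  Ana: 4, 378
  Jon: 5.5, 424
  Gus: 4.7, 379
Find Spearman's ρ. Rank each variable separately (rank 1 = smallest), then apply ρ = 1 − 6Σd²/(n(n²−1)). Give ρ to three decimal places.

Ranks of variable 1: 4, 5, 1, 3, 2
Ranks of variable 2: 3, 4, 1, 5, 2
d = r₁ − r₂: 1, 1, 0, -2, 0
d²: 1, 1, 0, 4, 0; Σd² = 6
ρ = 1 − 6·6/(5·24) = 1 − 36/120 = 0.700

0.700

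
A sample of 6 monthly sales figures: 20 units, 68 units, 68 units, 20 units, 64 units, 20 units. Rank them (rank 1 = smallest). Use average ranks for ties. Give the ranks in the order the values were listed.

2, 5.5, 5.5, 2, 4, 2

Sorted (ascending): 20, 20, 20, 64, 68, 68
The 3 values of 20 occupy positions 1–3 → average rank 2.
The 2 values of 68 occupy positions 5–6 → average rank (5+6)/2 = 5.5.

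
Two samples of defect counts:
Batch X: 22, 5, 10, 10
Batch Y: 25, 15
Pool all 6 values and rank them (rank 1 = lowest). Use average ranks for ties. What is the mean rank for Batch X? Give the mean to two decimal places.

Sorted (ascending): 5, 10, 10, 15, 22, 25
The 2 values of 10 occupy positions 2–3 → average rank (2+3)/2 = 2.5.
Batch X values → pooled ranks: 22→5, 5→1, 10→2.5, 10→2.5
Mean rank = (5 + 1 + 2.5 + 2.5) / 4 = 2.75

2.75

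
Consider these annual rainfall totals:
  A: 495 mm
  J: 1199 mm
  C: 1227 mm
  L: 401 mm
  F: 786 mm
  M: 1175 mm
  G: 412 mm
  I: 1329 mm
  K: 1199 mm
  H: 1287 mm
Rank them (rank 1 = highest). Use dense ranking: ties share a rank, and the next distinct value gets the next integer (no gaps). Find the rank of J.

Sorted (descending): 1329, 1287, 1227, 1199, 1199, 1175, 786, 495, 412, 401
The 2 values of 1199 share dense rank 4.
Remaining distinct values take the next consecutive integers.
J has value 1199 mm → rank 4.

4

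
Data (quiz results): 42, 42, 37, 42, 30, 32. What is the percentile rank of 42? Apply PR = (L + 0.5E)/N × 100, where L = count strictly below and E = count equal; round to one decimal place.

N = 6.
Strictly below 42: 3. Equal to 42: 3.
PR = (3 + 0.5·3)/6 × 100 = 75.0

75.0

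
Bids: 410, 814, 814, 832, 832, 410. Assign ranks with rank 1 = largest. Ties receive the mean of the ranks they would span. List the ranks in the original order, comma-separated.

5.5, 3.5, 3.5, 1.5, 1.5, 5.5

Sorted (descending): 832, 832, 814, 814, 410, 410
The 2 values of 832 occupy positions 1–2 → average rank (1+2)/2 = 1.5.
The 2 values of 814 occupy positions 3–4 → average rank (3+4)/2 = 3.5.
The 2 values of 410 occupy positions 5–6 → average rank (5+6)/2 = 5.5.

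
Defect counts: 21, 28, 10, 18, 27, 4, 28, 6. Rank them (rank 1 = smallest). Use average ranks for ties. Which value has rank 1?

Sorted (ascending): 4, 6, 10, 18, 21, 27, 28, 28
The 2 values of 28 occupy positions 7–8 → average rank (7+8)/2 = 7.5.
Rank 1 → value 4.

4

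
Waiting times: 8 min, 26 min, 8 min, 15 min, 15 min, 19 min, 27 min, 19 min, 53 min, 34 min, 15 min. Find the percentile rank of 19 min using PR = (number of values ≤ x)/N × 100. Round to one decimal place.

63.6

N = 11.
Strictly below 19: 5. Equal to 19: 2.
PR = 7/11 × 100 = 63.6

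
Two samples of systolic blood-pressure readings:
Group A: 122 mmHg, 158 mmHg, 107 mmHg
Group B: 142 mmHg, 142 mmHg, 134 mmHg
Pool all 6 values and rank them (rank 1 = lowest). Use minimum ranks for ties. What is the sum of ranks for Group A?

9

Sorted (ascending): 107, 122, 134, 142, 142, 158
The 2 values of 142 occupy positions 4–5 → each gets rank 4.
Group A values → pooled ranks: 122→2, 158→6, 107→1
Rank sum = 2 + 6 + 1 = 9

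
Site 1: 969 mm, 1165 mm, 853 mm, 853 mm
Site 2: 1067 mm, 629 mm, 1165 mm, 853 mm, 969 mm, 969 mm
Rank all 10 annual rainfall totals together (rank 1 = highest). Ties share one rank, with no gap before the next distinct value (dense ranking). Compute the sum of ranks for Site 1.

12

Sorted (descending): 1165, 1165, 1067, 969, 969, 969, 853, 853, 853, 629
The 2 values of 1165 share dense rank 1.
The 3 values of 969 share dense rank 3.
The 3 values of 853 share dense rank 4.
Remaining distinct values take the next consecutive integers.
Site 1 values → pooled ranks: 969→3, 1165→1, 853→4, 853→4
Rank sum = 3 + 1 + 4 + 4 = 12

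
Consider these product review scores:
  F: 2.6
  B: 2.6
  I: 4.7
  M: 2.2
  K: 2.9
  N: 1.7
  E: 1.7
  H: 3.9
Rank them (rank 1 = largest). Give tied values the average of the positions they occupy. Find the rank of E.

7.5

Sorted (descending): 4.7, 3.9, 2.9, 2.6, 2.6, 2.2, 1.7, 1.7
The 2 values of 2.6 occupy positions 4–5 → average rank (4+5)/2 = 4.5.
The 2 values of 1.7 occupy positions 7–8 → average rank (7+8)/2 = 7.5.
E has value 1.7 → rank 7.5.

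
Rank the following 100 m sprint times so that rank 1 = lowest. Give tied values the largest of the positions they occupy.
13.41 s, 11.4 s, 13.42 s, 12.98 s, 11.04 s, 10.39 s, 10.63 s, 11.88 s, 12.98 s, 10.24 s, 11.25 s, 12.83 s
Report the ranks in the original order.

Sorted (ascending): 10.24, 10.39, 10.63, 11.04, 11.25, 11.4, 11.88, 12.83, 12.98, 12.98, 13.41, 13.42
The 2 values of 12.98 occupy positions 9–10 → each gets rank 10.

11, 6, 12, 10, 4, 2, 3, 7, 10, 1, 5, 8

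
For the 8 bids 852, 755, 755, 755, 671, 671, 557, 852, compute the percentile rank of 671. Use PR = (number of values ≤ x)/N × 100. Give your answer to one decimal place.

N = 8.
Strictly below 671: 1. Equal to 671: 2.
PR = 3/8 × 100 = 37.5

37.5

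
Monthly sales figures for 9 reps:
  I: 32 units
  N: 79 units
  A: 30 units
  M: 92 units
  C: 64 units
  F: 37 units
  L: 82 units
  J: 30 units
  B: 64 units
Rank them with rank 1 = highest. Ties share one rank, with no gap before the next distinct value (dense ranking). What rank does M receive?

Sorted (descending): 92, 82, 79, 64, 64, 37, 32, 30, 30
The 2 values of 64 share dense rank 4.
The 2 values of 30 share dense rank 7.
Remaining distinct values take the next consecutive integers.
M has value 92 units → rank 1.

1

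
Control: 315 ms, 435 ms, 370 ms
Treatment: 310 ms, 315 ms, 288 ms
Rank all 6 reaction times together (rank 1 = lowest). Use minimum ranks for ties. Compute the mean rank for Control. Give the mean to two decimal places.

4.67

Sorted (ascending): 288, 310, 315, 315, 370, 435
The 2 values of 315 occupy positions 3–4 → each gets rank 3.
Control values → pooled ranks: 315→3, 435→6, 370→5
Mean rank = (3 + 6 + 5) / 3 = 4.67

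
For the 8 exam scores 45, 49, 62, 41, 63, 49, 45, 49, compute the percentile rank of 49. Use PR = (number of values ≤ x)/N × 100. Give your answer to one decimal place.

N = 8.
Strictly below 49: 3. Equal to 49: 3.
PR = 6/8 × 100 = 75.0

75.0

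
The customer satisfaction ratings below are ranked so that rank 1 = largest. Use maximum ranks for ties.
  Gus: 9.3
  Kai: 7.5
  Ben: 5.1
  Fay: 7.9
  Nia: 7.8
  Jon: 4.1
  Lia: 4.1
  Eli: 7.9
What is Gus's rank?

Sorted (descending): 9.3, 7.9, 7.9, 7.8, 7.5, 5.1, 4.1, 4.1
The 2 values of 7.9 occupy positions 2–3 → each gets rank 3.
The 2 values of 4.1 occupy positions 7–8 → each gets rank 8.
Gus has value 9.3 → rank 1.

1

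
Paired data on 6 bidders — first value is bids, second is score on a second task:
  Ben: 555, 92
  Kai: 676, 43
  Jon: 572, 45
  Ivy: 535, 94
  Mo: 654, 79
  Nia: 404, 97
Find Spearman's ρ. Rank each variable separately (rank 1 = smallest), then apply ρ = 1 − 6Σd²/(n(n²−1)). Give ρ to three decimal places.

-0.943

Ranks of variable 1: 3, 6, 4, 2, 5, 1
Ranks of variable 2: 4, 1, 2, 5, 3, 6
d = r₁ − r₂: -1, 5, 2, -3, 2, -5
d²: 1, 25, 4, 9, 4, 25; Σd² = 68
ρ = 1 − 6·68/(6·35) = 1 − 408/210 = -0.943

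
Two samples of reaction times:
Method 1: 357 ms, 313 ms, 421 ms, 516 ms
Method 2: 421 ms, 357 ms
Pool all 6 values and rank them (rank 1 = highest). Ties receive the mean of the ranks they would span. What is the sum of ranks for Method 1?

14

Sorted (descending): 516, 421, 421, 357, 357, 313
The 2 values of 421 occupy positions 2–3 → average rank (2+3)/2 = 2.5.
The 2 values of 357 occupy positions 4–5 → average rank (4+5)/2 = 4.5.
Method 1 values → pooled ranks: 357→4.5, 313→6, 421→2.5, 516→1
Rank sum = 4.5 + 6 + 2.5 + 1 = 14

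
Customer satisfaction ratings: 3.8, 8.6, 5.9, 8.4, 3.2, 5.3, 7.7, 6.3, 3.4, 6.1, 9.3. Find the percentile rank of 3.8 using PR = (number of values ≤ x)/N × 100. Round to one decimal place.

N = 11.
Strictly below 3.8: 2. Equal to 3.8: 1.
PR = 3/11 × 100 = 27.3

27.3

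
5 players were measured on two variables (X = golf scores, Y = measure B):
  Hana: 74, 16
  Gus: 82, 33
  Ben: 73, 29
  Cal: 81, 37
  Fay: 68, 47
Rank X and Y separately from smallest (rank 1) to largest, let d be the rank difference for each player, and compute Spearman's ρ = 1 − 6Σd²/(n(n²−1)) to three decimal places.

Ranks of variable 1: 3, 5, 2, 4, 1
Ranks of variable 2: 1, 3, 2, 4, 5
d = r₁ − r₂: 2, 2, 0, 0, -4
d²: 4, 4, 0, 0, 16; Σd² = 24
ρ = 1 − 6·24/(5·24) = 1 − 144/120 = -0.200

-0.200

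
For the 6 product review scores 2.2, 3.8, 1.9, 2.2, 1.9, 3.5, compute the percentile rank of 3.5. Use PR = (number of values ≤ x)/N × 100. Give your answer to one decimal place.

N = 6.
Strictly below 3.5: 4. Equal to 3.5: 1.
PR = 5/6 × 100 = 83.3

83.3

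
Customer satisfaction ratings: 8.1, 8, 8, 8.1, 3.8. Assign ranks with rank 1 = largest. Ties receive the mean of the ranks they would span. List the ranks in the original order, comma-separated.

1.5, 3.5, 3.5, 1.5, 5

Sorted (descending): 8.1, 8.1, 8, 8, 3.8
The 2 values of 8.1 occupy positions 1–2 → average rank (1+2)/2 = 1.5.
The 2 values of 8 occupy positions 3–4 → average rank (3+4)/2 = 3.5.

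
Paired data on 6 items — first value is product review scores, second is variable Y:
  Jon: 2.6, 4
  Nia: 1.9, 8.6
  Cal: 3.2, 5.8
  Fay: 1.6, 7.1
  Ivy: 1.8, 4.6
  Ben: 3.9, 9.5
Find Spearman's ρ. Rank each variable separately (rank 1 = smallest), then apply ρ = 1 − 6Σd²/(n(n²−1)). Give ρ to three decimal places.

Ranks of variable 1: 4, 3, 5, 1, 2, 6
Ranks of variable 2: 1, 5, 3, 4, 2, 6
d = r₁ − r₂: 3, -2, 2, -3, 0, 0
d²: 9, 4, 4, 9, 0, 0; Σd² = 26
ρ = 1 − 6·26/(6·35) = 1 − 156/210 = 0.257

0.257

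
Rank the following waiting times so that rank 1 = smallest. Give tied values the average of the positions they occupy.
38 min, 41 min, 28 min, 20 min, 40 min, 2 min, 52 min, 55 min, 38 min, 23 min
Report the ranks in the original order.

5.5, 8, 4, 2, 7, 1, 9, 10, 5.5, 3

Sorted (ascending): 2, 20, 23, 28, 38, 38, 40, 41, 52, 55
The 2 values of 38 occupy positions 5–6 → average rank (5+6)/2 = 5.5.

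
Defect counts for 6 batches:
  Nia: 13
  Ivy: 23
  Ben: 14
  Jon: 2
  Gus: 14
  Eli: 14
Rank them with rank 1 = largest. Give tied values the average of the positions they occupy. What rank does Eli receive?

Sorted (descending): 23, 14, 14, 14, 13, 2
The 3 values of 14 occupy positions 2–4 → average rank 3.
Eli has value 14 → rank 3.

3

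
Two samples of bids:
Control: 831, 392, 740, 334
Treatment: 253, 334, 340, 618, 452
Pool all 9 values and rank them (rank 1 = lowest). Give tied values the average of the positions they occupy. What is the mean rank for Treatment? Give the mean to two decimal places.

Sorted (ascending): 253, 334, 334, 340, 392, 452, 618, 740, 831
The 2 values of 334 occupy positions 2–3 → average rank (2+3)/2 = 2.5.
Treatment values → pooled ranks: 253→1, 334→2.5, 340→4, 618→7, 452→6
Mean rank = (1 + 2.5 + 4 + 7 + 6) / 5 = 4.10

4.10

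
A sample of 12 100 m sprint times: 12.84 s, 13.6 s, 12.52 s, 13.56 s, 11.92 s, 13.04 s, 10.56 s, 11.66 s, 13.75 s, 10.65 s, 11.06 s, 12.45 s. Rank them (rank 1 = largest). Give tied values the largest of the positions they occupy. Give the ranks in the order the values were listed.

5, 2, 6, 3, 8, 4, 12, 9, 1, 11, 10, 7

Sorted (descending): 13.75, 13.6, 13.56, 13.04, 12.84, 12.52, 12.45, 11.92, 11.66, 11.06, 10.65, 10.56
No ties — each value takes its position as its rank.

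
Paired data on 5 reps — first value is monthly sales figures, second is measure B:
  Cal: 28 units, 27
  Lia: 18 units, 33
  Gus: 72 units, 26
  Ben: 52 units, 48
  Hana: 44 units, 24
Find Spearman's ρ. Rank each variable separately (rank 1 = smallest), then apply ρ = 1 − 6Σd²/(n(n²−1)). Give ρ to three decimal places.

Ranks of variable 1: 2, 1, 5, 4, 3
Ranks of variable 2: 3, 4, 2, 5, 1
d = r₁ − r₂: -1, -3, 3, -1, 2
d²: 1, 9, 9, 1, 4; Σd² = 24
ρ = 1 − 6·24/(5·24) = 1 − 144/120 = -0.200

-0.200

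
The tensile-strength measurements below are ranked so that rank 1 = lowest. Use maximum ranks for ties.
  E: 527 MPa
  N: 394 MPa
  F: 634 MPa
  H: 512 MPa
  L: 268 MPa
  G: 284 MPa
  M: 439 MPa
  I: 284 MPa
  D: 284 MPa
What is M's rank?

Sorted (ascending): 268, 284, 284, 284, 394, 439, 512, 527, 634
The 3 values of 284 occupy positions 2–4 → each gets rank 4.
M has value 439 MPa → rank 6.

6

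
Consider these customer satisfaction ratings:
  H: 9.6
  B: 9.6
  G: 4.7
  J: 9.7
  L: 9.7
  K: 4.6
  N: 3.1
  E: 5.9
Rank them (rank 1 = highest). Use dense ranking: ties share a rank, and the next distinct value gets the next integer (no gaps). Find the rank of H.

2

Sorted (descending): 9.7, 9.7, 9.6, 9.6, 5.9, 4.7, 4.6, 3.1
The 2 values of 9.7 share dense rank 1.
The 2 values of 9.6 share dense rank 2.
Remaining distinct values take the next consecutive integers.
H has value 9.6 → rank 2.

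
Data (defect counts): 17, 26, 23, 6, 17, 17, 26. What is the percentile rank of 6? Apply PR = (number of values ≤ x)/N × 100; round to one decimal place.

14.3

N = 7.
Strictly below 6: 0. Equal to 6: 1.
PR = 1/7 × 100 = 14.3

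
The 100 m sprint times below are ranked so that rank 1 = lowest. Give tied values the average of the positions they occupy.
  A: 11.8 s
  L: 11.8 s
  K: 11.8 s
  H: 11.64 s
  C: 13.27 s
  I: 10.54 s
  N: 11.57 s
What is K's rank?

Sorted (ascending): 10.54, 11.57, 11.64, 11.8, 11.8, 11.8, 13.27
The 3 values of 11.8 occupy positions 4–6 → average rank 5.
K has value 11.8 s → rank 5.

5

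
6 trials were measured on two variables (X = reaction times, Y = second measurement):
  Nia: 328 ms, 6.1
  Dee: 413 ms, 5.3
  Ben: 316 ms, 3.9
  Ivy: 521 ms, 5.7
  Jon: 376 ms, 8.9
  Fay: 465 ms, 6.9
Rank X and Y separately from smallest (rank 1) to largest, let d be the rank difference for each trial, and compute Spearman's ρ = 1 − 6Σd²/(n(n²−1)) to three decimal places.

0.257

Ranks of variable 1: 2, 4, 1, 6, 3, 5
Ranks of variable 2: 4, 2, 1, 3, 6, 5
d = r₁ − r₂: -2, 2, 0, 3, -3, 0
d²: 4, 4, 0, 9, 9, 0; Σd² = 26
ρ = 1 − 6·26/(6·35) = 1 − 156/210 = 0.257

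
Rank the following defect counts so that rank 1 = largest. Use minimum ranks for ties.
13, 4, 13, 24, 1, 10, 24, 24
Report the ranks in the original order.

4, 7, 4, 1, 8, 6, 1, 1

Sorted (descending): 24, 24, 24, 13, 13, 10, 4, 1
The 3 values of 24 occupy positions 1–3 → each gets rank 1.
The 2 values of 13 occupy positions 4–5 → each gets rank 4.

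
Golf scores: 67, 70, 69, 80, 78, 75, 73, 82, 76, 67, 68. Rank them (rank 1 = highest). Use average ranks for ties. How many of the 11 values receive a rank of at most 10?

Sorted (descending): 82, 80, 78, 76, 75, 73, 70, 69, 68, 67, 67
The 2 values of 67 occupy positions 10–11 → average rank (10+11)/2 = 10.5.
Ranks ≤ 10: {1, 2, 3, 4, 5, 6, 7, 8, 9} → 9 values.

9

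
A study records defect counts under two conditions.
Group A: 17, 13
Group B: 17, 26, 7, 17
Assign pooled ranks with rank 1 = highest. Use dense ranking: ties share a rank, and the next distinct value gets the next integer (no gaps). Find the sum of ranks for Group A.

5

Sorted (descending): 26, 17, 17, 17, 13, 7
The 3 values of 17 share dense rank 2.
Remaining distinct values take the next consecutive integers.
Group A values → pooled ranks: 17→2, 13→3
Rank sum = 2 + 3 = 5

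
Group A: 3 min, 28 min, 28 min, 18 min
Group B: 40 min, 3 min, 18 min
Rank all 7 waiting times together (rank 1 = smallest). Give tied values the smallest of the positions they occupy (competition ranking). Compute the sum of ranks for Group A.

14

Sorted (ascending): 3, 3, 18, 18, 28, 28, 40
The 2 values of 3 occupy positions 1–2 → each gets rank 1.
The 2 values of 18 occupy positions 3–4 → each gets rank 3.
The 2 values of 28 occupy positions 5–6 → each gets rank 5.
Group A values → pooled ranks: 3→1, 28→5, 28→5, 18→3
Rank sum = 1 + 5 + 5 + 3 = 14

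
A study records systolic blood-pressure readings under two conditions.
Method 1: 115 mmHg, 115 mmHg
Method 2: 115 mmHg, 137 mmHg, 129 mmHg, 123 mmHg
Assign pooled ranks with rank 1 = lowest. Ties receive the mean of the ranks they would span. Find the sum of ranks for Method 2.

Sorted (ascending): 115, 115, 115, 123, 129, 137
The 3 values of 115 occupy positions 1–3 → average rank 2.
Method 2 values → pooled ranks: 115→2, 137→6, 129→5, 123→4
Rank sum = 2 + 6 + 5 + 4 = 17

17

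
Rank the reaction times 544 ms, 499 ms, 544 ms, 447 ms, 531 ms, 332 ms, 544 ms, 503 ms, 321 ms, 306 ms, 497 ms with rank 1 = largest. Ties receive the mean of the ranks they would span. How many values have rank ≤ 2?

3

Sorted (descending): 544, 544, 544, 531, 503, 499, 497, 447, 332, 321, 306
The 3 values of 544 occupy positions 1–3 → average rank 2.
Ranks ≤ 2: {2, 2, 2} → 3 values.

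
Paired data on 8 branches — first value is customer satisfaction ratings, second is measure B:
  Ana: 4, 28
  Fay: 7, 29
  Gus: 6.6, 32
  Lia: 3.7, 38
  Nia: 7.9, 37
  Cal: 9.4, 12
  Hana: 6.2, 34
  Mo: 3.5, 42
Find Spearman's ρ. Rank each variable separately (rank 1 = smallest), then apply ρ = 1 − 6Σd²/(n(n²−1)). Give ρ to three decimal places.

Ranks of variable 1: 3, 6, 5, 2, 7, 8, 4, 1
Ranks of variable 2: 2, 3, 4, 7, 6, 1, 5, 8
d = r₁ − r₂: 1, 3, 1, -5, 1, 7, -1, -7
d²: 1, 9, 1, 25, 1, 49, 1, 49; Σd² = 136
ρ = 1 − 6·136/(8·63) = 1 − 816/504 = -0.619

-0.619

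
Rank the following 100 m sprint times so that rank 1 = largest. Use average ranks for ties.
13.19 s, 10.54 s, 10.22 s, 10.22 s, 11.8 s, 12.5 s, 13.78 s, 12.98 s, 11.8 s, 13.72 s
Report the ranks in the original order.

3, 8, 9.5, 9.5, 6.5, 5, 1, 4, 6.5, 2

Sorted (descending): 13.78, 13.72, 13.19, 12.98, 12.5, 11.8, 11.8, 10.54, 10.22, 10.22
The 2 values of 11.8 occupy positions 6–7 → average rank (6+7)/2 = 6.5.
The 2 values of 10.22 occupy positions 9–10 → average rank (9+10)/2 = 9.5.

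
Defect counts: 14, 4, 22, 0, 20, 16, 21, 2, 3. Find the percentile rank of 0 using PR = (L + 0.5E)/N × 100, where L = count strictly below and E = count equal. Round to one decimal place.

5.6

N = 9.
Strictly below 0: 0. Equal to 0: 1.
PR = (0 + 0.5·1)/9 × 100 = 5.6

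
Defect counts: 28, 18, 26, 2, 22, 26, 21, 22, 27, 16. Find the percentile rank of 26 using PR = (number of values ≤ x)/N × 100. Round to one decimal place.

N = 10.
Strictly below 26: 6. Equal to 26: 2.
PR = 8/10 × 100 = 80.0

80.0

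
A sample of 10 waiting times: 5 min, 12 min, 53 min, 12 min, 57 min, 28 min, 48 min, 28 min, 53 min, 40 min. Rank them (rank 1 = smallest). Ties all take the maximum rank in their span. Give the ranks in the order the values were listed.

Sorted (ascending): 5, 12, 12, 28, 28, 40, 48, 53, 53, 57
The 2 values of 12 occupy positions 2–3 → each gets rank 3.
The 2 values of 28 occupy positions 4–5 → each gets rank 5.
The 2 values of 53 occupy positions 8–9 → each gets rank 9.

1, 3, 9, 3, 10, 5, 7, 5, 9, 6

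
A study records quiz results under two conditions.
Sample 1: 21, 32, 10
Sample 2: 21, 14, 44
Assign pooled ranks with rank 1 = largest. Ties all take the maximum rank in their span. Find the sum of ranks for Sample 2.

10

Sorted (descending): 44, 32, 21, 21, 14, 10
The 2 values of 21 occupy positions 3–4 → each gets rank 4.
Sample 2 values → pooled ranks: 21→4, 14→5, 44→1
Rank sum = 4 + 5 + 1 = 10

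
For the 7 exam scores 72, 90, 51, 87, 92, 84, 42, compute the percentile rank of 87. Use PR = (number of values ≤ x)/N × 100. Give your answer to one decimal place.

71.4

N = 7.
Strictly below 87: 4. Equal to 87: 1.
PR = 5/7 × 100 = 71.4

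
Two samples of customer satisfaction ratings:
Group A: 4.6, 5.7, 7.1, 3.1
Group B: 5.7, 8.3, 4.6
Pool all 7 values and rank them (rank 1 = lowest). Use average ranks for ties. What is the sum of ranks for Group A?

14

Sorted (ascending): 3.1, 4.6, 4.6, 5.7, 5.7, 7.1, 8.3
The 2 values of 4.6 occupy positions 2–3 → average rank (2+3)/2 = 2.5.
The 2 values of 5.7 occupy positions 4–5 → average rank (4+5)/2 = 4.5.
Group A values → pooled ranks: 4.6→2.5, 5.7→4.5, 7.1→6, 3.1→1
Rank sum = 2.5 + 4.5 + 6 + 1 = 14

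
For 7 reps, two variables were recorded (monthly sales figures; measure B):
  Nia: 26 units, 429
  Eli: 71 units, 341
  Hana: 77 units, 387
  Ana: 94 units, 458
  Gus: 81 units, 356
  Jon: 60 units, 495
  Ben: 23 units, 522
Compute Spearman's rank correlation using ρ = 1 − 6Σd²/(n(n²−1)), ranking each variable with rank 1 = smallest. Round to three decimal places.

-0.464

Ranks of variable 1: 2, 4, 5, 7, 6, 3, 1
Ranks of variable 2: 4, 1, 3, 5, 2, 6, 7
d = r₁ − r₂: -2, 3, 2, 2, 4, -3, -6
d²: 4, 9, 4, 4, 16, 9, 36; Σd² = 82
ρ = 1 − 6·82/(7·48) = 1 − 492/336 = -0.464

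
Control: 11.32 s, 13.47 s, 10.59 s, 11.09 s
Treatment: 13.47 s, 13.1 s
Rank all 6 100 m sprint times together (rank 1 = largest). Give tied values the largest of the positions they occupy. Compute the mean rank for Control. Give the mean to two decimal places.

4.25

Sorted (descending): 13.47, 13.47, 13.1, 11.32, 11.09, 10.59
The 2 values of 13.47 occupy positions 1–2 → each gets rank 2.
Control values → pooled ranks: 11.32→4, 13.47→2, 10.59→6, 11.09→5
Mean rank = (4 + 2 + 6 + 5) / 4 = 4.25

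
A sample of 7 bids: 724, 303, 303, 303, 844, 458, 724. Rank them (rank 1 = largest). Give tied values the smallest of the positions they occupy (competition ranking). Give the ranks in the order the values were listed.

Sorted (descending): 844, 724, 724, 458, 303, 303, 303
The 2 values of 724 occupy positions 2–3 → each gets rank 2.
The 3 values of 303 occupy positions 5–7 → each gets rank 5.

2, 5, 5, 5, 1, 4, 2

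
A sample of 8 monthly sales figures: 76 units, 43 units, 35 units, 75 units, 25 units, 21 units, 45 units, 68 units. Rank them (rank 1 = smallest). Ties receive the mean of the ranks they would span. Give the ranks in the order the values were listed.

Sorted (ascending): 21, 25, 35, 43, 45, 68, 75, 76
No ties — each value takes its position as its rank.

8, 4, 3, 7, 2, 1, 5, 6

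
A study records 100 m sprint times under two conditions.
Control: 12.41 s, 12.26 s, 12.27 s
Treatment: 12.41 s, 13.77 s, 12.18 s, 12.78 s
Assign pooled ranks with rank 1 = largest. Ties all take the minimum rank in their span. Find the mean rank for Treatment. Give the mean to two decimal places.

Sorted (descending): 13.77, 12.78, 12.41, 12.41, 12.27, 12.26, 12.18
The 2 values of 12.41 occupy positions 3–4 → each gets rank 3.
Treatment values → pooled ranks: 12.41→3, 13.77→1, 12.18→7, 12.78→2
Mean rank = (3 + 1 + 7 + 2) / 4 = 3.25

3.25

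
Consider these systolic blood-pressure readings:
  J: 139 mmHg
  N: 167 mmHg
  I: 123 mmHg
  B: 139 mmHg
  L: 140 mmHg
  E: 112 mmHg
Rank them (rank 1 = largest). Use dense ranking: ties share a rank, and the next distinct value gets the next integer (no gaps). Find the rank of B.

Sorted (descending): 167, 140, 139, 139, 123, 112
The 2 values of 139 share dense rank 3.
Remaining distinct values take the next consecutive integers.
B has value 139 mmHg → rank 3.

3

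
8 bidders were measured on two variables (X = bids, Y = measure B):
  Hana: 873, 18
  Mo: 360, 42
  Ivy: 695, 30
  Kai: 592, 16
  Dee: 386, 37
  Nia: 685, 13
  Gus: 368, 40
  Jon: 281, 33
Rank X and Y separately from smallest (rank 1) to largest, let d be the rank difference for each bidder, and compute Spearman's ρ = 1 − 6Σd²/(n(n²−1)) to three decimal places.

Ranks of variable 1: 8, 2, 7, 5, 4, 6, 3, 1
Ranks of variable 2: 3, 8, 4, 2, 6, 1, 7, 5
d = r₁ − r₂: 5, -6, 3, 3, -2, 5, -4, -4
d²: 25, 36, 9, 9, 4, 25, 16, 16; Σd² = 140
ρ = 1 − 6·140/(8·63) = 1 − 840/504 = -0.667

-0.667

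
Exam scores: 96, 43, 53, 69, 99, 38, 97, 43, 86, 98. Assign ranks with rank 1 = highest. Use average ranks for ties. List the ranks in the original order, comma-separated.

Sorted (descending): 99, 98, 97, 96, 86, 69, 53, 43, 43, 38
The 2 values of 43 occupy positions 8–9 → average rank (8+9)/2 = 8.5.

4, 8.5, 7, 6, 1, 10, 3, 8.5, 5, 2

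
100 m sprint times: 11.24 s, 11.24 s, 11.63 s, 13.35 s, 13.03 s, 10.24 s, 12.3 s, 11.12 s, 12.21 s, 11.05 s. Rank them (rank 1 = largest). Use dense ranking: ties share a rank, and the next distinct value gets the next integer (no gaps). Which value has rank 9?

Sorted (descending): 13.35, 13.03, 12.3, 12.21, 11.63, 11.24, 11.24, 11.12, 11.05, 10.24
The 2 values of 11.24 share dense rank 6.
Remaining distinct values take the next consecutive integers.
Rank 9 → value 10.24.

10.24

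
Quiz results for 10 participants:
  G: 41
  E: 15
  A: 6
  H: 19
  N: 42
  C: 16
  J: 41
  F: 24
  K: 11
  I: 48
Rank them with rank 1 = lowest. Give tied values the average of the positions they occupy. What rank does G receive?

7.5

Sorted (ascending): 6, 11, 15, 16, 19, 24, 41, 41, 42, 48
The 2 values of 41 occupy positions 7–8 → average rank (7+8)/2 = 7.5.
G has value 41 → rank 7.5.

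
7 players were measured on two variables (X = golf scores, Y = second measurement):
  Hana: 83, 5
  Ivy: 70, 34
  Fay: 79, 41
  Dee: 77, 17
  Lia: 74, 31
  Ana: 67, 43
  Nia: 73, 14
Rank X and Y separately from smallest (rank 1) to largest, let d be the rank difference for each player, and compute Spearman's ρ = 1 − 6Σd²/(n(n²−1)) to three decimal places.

-0.536

Ranks of variable 1: 7, 2, 6, 5, 4, 1, 3
Ranks of variable 2: 1, 5, 6, 3, 4, 7, 2
d = r₁ − r₂: 6, -3, 0, 2, 0, -6, 1
d²: 36, 9, 0, 4, 0, 36, 1; Σd² = 86
ρ = 1 − 6·86/(7·48) = 1 − 516/336 = -0.536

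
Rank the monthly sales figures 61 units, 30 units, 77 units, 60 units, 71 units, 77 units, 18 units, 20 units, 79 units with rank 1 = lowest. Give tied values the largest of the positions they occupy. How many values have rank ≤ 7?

Sorted (ascending): 18, 20, 30, 60, 61, 71, 77, 77, 79
The 2 values of 77 occupy positions 7–8 → each gets rank 8.
Ranks ≤ 7: {1, 2, 3, 4, 5, 6} → 6 values.

6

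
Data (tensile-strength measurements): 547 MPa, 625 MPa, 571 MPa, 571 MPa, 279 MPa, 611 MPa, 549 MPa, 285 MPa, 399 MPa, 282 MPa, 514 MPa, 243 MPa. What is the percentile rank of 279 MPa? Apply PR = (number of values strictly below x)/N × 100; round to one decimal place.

8.3

N = 12.
Strictly below 279: 1. Equal to 279: 1.
PR = 1/12 × 100 = 8.3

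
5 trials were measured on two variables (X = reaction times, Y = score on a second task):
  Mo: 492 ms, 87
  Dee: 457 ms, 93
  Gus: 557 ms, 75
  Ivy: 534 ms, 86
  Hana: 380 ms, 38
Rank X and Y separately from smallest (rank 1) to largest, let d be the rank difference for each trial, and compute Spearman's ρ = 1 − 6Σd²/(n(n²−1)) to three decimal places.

Ranks of variable 1: 3, 2, 5, 4, 1
Ranks of variable 2: 4, 5, 2, 3, 1
d = r₁ − r₂: -1, -3, 3, 1, 0
d²: 1, 9, 9, 1, 0; Σd² = 20
ρ = 1 − 6·20/(5·24) = 1 − 120/120 = 0.000

0.000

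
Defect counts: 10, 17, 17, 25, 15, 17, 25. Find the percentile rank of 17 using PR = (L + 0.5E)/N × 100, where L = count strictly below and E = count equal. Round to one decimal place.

N = 7.
Strictly below 17: 2. Equal to 17: 3.
PR = (2 + 0.5·3)/7 × 100 = 50.0

50.0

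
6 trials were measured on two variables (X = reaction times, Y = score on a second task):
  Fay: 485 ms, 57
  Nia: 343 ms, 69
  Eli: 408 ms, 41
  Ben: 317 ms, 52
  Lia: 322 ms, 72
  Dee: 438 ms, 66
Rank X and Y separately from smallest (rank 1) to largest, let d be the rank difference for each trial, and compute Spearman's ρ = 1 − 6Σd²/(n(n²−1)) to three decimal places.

-0.143

Ranks of variable 1: 6, 3, 4, 1, 2, 5
Ranks of variable 2: 3, 5, 1, 2, 6, 4
d = r₁ − r₂: 3, -2, 3, -1, -4, 1
d²: 9, 4, 9, 1, 16, 1; Σd² = 40
ρ = 1 − 6·40/(6·35) = 1 − 240/210 = -0.143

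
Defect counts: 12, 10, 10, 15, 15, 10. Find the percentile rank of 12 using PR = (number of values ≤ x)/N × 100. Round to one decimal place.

66.7

N = 6.
Strictly below 12: 3. Equal to 12: 1.
PR = 4/6 × 100 = 66.7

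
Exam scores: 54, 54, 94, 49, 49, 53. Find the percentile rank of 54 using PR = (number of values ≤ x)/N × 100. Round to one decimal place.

N = 6.
Strictly below 54: 3. Equal to 54: 2.
PR = 5/6 × 100 = 83.3

83.3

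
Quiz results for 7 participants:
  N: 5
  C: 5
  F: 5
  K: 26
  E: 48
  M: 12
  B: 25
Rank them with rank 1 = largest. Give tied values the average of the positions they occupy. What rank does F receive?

6

Sorted (descending): 48, 26, 25, 12, 5, 5, 5
The 3 values of 5 occupy positions 5–7 → average rank 6.
F has value 5 → rank 6.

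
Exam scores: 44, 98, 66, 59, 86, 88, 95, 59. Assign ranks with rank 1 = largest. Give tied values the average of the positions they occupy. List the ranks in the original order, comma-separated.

Sorted (descending): 98, 95, 88, 86, 66, 59, 59, 44
The 2 values of 59 occupy positions 6–7 → average rank (6+7)/2 = 6.5.

8, 1, 5, 6.5, 4, 3, 2, 6.5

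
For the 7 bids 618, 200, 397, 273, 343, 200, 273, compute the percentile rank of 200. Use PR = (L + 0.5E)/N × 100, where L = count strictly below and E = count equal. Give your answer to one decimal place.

14.3

N = 7.
Strictly below 200: 0. Equal to 200: 2.
PR = (0 + 0.5·2)/7 × 100 = 14.3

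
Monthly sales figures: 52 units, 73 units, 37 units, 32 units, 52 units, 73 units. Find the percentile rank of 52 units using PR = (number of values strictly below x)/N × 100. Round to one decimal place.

33.3

N = 6.
Strictly below 52: 2. Equal to 52: 2.
PR = 2/6 × 100 = 33.3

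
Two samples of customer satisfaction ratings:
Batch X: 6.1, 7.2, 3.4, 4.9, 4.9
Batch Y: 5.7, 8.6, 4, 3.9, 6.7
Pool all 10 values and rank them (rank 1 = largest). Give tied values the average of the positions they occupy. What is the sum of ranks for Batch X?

Sorted (descending): 8.6, 7.2, 6.7, 6.1, 5.7, 4.9, 4.9, 4, 3.9, 3.4
The 2 values of 4.9 occupy positions 6–7 → average rank (6+7)/2 = 6.5.
Batch X values → pooled ranks: 6.1→4, 7.2→2, 3.4→10, 4.9→6.5, 4.9→6.5
Rank sum = 4 + 2 + 10 + 6.5 + 6.5 = 29

29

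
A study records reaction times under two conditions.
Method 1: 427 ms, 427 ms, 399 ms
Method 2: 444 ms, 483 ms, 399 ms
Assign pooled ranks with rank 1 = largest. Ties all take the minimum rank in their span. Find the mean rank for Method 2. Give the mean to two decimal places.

Sorted (descending): 483, 444, 427, 427, 399, 399
The 2 values of 427 occupy positions 3–4 → each gets rank 3.
The 2 values of 399 occupy positions 5–6 → each gets rank 5.
Method 2 values → pooled ranks: 444→2, 483→1, 399→5
Mean rank = (2 + 1 + 5) / 3 = 2.67

2.67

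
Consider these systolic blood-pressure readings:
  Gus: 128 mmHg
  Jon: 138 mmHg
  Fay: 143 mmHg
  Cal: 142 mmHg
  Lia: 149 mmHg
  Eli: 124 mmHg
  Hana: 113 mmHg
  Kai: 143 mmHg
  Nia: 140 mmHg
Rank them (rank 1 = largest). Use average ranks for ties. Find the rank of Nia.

5

Sorted (descending): 149, 143, 143, 142, 140, 138, 128, 124, 113
The 2 values of 143 occupy positions 2–3 → average rank (2+3)/2 = 2.5.
Nia has value 140 mmHg → rank 5.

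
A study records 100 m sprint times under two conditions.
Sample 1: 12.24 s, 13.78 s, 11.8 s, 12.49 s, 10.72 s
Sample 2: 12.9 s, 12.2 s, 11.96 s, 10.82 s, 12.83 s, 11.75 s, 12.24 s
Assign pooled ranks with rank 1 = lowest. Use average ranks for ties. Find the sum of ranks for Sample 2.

Sorted (ascending): 10.72, 10.82, 11.75, 11.8, 11.96, 12.2, 12.24, 12.24, 12.49, 12.83, 12.9, 13.78
The 2 values of 12.24 occupy positions 7–8 → average rank (7+8)/2 = 7.5.
Sample 2 values → pooled ranks: 12.9→11, 12.2→6, 11.96→5, 10.82→2, 12.83→10, 11.75→3, 12.24→7.5
Rank sum = 11 + 6 + 5 + 2 + 10 + 3 + 7.5 = 44.5

44.5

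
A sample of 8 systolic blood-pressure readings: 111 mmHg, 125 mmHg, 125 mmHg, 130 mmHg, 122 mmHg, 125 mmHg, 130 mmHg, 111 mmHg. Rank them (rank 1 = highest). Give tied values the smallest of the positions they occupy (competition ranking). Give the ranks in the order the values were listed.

Sorted (descending): 130, 130, 125, 125, 125, 122, 111, 111
The 2 values of 130 occupy positions 1–2 → each gets rank 1.
The 3 values of 125 occupy positions 3–5 → each gets rank 3.
The 2 values of 111 occupy positions 7–8 → each gets rank 7.

7, 3, 3, 1, 6, 3, 1, 7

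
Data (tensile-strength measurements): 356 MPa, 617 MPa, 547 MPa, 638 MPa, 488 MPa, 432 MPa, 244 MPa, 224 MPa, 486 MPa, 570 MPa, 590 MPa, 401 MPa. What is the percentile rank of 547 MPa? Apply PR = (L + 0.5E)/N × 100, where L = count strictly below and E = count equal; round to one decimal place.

62.5

N = 12.
Strictly below 547: 7. Equal to 547: 1.
PR = (7 + 0.5·1)/12 × 100 = 62.5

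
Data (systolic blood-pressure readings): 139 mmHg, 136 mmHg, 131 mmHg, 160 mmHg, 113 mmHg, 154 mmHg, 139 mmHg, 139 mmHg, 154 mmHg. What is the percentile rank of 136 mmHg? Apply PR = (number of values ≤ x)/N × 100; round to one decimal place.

N = 9.
Strictly below 136: 2. Equal to 136: 1.
PR = 3/9 × 100 = 33.3

33.3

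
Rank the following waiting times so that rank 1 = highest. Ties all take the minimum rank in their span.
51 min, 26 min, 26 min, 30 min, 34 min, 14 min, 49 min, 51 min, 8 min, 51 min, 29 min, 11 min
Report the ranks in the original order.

1, 8, 8, 6, 5, 10, 4, 1, 12, 1, 7, 11

Sorted (descending): 51, 51, 51, 49, 34, 30, 29, 26, 26, 14, 11, 8
The 3 values of 51 occupy positions 1–3 → each gets rank 1.
The 2 values of 26 occupy positions 8–9 → each gets rank 8.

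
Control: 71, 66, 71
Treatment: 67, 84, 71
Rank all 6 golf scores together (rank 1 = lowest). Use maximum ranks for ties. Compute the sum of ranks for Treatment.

13

Sorted (ascending): 66, 67, 71, 71, 71, 84
The 3 values of 71 occupy positions 3–5 → each gets rank 5.
Treatment values → pooled ranks: 67→2, 84→6, 71→5
Rank sum = 2 + 6 + 5 = 13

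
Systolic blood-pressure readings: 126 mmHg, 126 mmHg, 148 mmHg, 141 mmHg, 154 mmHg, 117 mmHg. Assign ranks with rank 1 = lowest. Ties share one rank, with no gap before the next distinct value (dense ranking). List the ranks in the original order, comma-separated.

Sorted (ascending): 117, 126, 126, 141, 148, 154
The 2 values of 126 share dense rank 2.
Remaining distinct values take the next consecutive integers.

2, 2, 4, 3, 5, 1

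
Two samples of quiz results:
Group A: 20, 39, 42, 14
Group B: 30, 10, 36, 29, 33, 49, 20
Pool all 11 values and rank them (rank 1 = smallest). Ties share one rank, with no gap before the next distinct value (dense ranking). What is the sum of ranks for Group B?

36

Sorted (ascending): 10, 14, 20, 20, 29, 30, 33, 36, 39, 42, 49
The 2 values of 20 share dense rank 3.
Remaining distinct values take the next consecutive integers.
Group B values → pooled ranks: 30→5, 10→1, 36→7, 29→4, 33→6, 49→10, 20→3
Rank sum = 5 + 1 + 7 + 4 + 6 + 10 + 3 = 36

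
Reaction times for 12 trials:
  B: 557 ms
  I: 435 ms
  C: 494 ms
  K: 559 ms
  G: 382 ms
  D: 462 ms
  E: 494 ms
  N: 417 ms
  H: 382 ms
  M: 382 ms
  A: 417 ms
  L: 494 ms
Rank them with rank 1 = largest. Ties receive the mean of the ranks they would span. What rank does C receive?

Sorted (descending): 559, 557, 494, 494, 494, 462, 435, 417, 417, 382, 382, 382
The 3 values of 494 occupy positions 3–5 → average rank 4.
The 2 values of 417 occupy positions 8–9 → average rank (8+9)/2 = 8.5.
The 3 values of 382 occupy positions 10–12 → average rank 11.
C has value 494 ms → rank 4.

4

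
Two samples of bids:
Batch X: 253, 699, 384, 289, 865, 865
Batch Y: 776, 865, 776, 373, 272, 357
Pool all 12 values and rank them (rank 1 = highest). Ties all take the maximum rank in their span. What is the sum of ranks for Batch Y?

41

Sorted (descending): 865, 865, 865, 776, 776, 699, 384, 373, 357, 289, 272, 253
The 3 values of 865 occupy positions 1–3 → each gets rank 3.
The 2 values of 776 occupy positions 4–5 → each gets rank 5.
Batch Y values → pooled ranks: 776→5, 865→3, 776→5, 373→8, 272→11, 357→9
Rank sum = 5 + 3 + 5 + 8 + 11 + 9 = 41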